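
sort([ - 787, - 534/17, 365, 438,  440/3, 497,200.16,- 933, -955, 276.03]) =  [ - 955 , - 933, - 787,  -  534/17,440/3,200.16, 276.03, 365, 438 , 497 ] 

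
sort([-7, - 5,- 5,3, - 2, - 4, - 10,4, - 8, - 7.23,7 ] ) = [ - 10,-8,-7.23, - 7, - 5 , - 5, - 4, - 2,3,4,7]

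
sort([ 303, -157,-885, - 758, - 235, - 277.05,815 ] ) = [ - 885, - 758, - 277.05,-235 , - 157, 303 , 815 ] 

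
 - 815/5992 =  - 1 + 5177/5992  =  - 0.14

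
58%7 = 2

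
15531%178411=15531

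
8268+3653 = 11921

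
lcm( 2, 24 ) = 24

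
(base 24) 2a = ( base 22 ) 2e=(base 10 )58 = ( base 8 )72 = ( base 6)134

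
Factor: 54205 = 5^1 * 37^1 * 293^1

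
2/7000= 1/3500  =  0.00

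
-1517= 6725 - 8242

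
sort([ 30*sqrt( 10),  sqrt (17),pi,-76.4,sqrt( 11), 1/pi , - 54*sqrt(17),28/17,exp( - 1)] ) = [  -  54*sqrt( 17 ),-76.4, 1/pi,exp ( -1 ), 28/17,pi,sqrt(11),sqrt( 17), 30*sqrt (10) ]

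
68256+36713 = 104969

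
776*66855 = 51879480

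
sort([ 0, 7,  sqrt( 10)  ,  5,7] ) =[0,  sqrt( 10),5, 7,  7 ]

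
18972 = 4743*4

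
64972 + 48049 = 113021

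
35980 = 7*5140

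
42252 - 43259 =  - 1007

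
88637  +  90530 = 179167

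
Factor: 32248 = 2^3*29^1*139^1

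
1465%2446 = 1465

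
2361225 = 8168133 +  -5806908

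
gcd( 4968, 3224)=8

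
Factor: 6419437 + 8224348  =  5^1*13^1*225289^1 = 14643785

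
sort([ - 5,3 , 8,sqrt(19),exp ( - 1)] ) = [ - 5,exp ( - 1), 3,  sqrt(19),8]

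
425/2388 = 425/2388 = 0.18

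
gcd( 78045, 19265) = 5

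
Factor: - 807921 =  - 3^3*23^1 * 1301^1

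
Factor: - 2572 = - 2^2*643^1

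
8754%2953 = 2848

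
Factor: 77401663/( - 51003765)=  - 3^(-2)*5^( - 1) * 17^1*23^( - 1 ) * 109^1*41771^1*49279^(-1)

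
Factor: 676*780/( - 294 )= - 2^3*5^1*7^( - 2 )*13^3 = - 87880/49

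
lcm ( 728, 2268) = 58968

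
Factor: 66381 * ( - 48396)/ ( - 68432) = 2^( - 2)*3^2 * 13^( - 1)* 29^1*37^1 * 47^( - 1) * 109^2 = 114734817/2444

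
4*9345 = 37380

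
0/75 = 0 = 0.00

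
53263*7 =372841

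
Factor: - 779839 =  - 29^1 * 26891^1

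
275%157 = 118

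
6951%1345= 226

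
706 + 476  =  1182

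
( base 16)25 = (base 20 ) 1h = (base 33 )14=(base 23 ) 1e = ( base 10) 37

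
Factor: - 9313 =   -  67^1*139^1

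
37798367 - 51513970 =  - 13715603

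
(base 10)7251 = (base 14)28DD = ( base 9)10846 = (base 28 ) 96R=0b1110001010011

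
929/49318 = 929/49318=   0.02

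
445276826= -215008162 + 660284988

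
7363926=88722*83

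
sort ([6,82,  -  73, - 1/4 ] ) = [ -73, - 1/4, 6,  82 ] 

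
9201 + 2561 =11762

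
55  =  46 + 9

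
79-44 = 35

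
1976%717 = 542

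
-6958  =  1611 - 8569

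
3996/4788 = 111/133= 0.83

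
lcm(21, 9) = 63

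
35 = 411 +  - 376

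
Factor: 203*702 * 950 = 2^2 * 3^3 * 5^2*7^1*13^1*19^1*29^1 = 135380700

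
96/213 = 32/71 = 0.45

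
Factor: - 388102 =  - 2^1*  11^1*13^1*23^1*59^1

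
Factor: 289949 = 11^1 *43^1*613^1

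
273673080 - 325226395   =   - 51553315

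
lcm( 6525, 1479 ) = 110925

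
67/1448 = 67/1448 =0.05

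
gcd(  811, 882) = 1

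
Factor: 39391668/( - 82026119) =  - 2^2*3^2*  7^( - 1)*23^( - 1)*449^1*499^(-1 )*1021^( - 1 )*2437^1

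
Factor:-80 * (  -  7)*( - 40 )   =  - 22400 = - 2^7*5^2*7^1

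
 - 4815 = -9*535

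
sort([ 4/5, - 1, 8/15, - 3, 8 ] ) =[ - 3,- 1,8/15,4/5, 8 ] 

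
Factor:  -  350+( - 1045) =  - 1395 = - 3^2*5^1*31^1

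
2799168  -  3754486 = - 955318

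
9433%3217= 2999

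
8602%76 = 14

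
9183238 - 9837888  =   - 654650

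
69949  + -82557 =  - 12608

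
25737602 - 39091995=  - 13354393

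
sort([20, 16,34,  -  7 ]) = [ -7, 16, 20,34 ] 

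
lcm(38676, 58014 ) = 116028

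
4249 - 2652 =1597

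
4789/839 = 4789/839 = 5.71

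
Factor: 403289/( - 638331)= - 3^( - 1 )*212777^(-1 ) * 403289^1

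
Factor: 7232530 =2^1*5^1*787^1*919^1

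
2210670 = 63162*35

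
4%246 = 4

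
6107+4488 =10595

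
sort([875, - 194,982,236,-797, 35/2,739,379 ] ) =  [ - 797 , - 194,  35/2,236,379,739,875,982]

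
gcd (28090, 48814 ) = 2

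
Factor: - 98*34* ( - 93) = 309876 = 2^2*3^1*7^2*17^1*31^1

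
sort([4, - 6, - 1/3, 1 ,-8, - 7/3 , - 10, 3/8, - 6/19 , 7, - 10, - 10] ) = [ - 10,-10, - 10, - 8, - 6, - 7/3, - 1/3, - 6/19,3/8,1, 4,7]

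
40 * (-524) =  - 20960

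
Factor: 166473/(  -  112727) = -477/323 = -3^2*17^( - 1)*19^( - 1)*53^1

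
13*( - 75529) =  - 981877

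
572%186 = 14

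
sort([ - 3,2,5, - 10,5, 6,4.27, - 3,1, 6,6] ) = [ - 10, - 3, - 3,1, 2,4.27, 5, 5, 6,6, 6]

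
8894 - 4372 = 4522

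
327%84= 75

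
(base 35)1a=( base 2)101101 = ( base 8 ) 55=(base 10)45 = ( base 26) 1J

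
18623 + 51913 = 70536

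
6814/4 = 1703 + 1/2 = 1703.50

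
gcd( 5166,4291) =7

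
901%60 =1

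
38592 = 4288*9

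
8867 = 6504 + 2363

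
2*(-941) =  - 1882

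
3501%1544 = 413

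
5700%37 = 2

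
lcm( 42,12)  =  84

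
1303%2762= 1303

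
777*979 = 760683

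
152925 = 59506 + 93419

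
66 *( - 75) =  - 4950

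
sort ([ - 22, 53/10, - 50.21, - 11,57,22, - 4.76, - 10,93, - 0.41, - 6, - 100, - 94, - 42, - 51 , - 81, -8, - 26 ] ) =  [-100, - 94, - 81, - 51, - 50.21, -42, - 26, - 22,  -  11, - 10,-8, - 6, - 4.76,-0.41, 53/10 , 22,57,93 ] 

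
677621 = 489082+188539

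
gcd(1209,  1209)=1209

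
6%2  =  0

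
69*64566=4455054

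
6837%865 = 782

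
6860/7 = 980=   980.00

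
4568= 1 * 4568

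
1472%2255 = 1472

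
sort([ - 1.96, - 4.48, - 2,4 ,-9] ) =[ - 9,- 4.48, -2, - 1.96, 4 ]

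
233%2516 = 233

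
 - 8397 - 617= - 9014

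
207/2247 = 69/749 =0.09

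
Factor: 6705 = 3^2*5^1*149^1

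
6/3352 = 3/1676 = 0.00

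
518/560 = 37/40 = 0.93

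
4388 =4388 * 1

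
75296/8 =9412  =  9412.00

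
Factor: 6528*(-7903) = -2^7*3^1*7^1*17^1*1129^1 = -  51590784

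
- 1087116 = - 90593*12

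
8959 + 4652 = 13611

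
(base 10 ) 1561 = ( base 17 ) 56e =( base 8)3031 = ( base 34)1BV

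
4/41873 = 4/41873 = 0.00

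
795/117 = 265/39 = 6.79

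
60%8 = 4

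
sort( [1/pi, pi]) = [ 1/pi,pi ]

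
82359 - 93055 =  -10696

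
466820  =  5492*85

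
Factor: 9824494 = 2^1*4912247^1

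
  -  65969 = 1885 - 67854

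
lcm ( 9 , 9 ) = 9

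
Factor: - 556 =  - 2^2 *139^1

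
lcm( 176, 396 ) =1584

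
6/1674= 1/279 =0.00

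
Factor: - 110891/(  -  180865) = 187/305 = 5^( - 1 ) * 11^1*17^1  *61^ ( - 1)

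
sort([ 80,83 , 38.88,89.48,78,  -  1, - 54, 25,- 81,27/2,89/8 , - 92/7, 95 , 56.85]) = [ - 81, - 54,-92/7, - 1, 89/8, 27/2,25, 38.88,  56.85, 78,80, 83, 89.48,95]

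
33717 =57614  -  23897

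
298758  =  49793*6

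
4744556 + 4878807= 9623363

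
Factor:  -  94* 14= - 1316 =- 2^2 * 7^1*47^1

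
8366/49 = 170 + 36/49 = 170.73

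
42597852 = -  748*( - 56949 )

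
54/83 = 54/83 = 0.65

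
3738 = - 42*( - 89)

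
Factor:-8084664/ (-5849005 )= 2^3*3^3*5^(  -  1 )*7^1*5347^1*1169801^( - 1 )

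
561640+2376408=2938048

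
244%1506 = 244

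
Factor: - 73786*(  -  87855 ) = 6482469030 = 2^1 * 3^1*5^1*79^1*467^1 * 5857^1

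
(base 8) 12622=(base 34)4QE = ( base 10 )5522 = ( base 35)4hr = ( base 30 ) 642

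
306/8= 38 + 1/4 = 38.25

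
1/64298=1/64298= 0.00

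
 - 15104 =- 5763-9341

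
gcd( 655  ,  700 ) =5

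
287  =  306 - 19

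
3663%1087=402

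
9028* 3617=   32654276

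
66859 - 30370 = 36489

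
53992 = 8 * 6749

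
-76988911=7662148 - 84651059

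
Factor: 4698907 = 1327^1 * 3541^1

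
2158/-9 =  - 2158/9  =  - 239.78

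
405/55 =7 +4/11 = 7.36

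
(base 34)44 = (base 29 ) 4o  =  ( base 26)5a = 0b10001100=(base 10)140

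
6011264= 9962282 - 3951018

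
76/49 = 1 + 27/49= 1.55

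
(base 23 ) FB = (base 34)AG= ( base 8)544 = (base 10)356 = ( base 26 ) di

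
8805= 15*587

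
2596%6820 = 2596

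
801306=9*89034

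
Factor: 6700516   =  2^2*17^1*211^1*467^1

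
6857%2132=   461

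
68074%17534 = 15472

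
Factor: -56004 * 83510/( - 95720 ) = 3^1*7^1*13^1*359^1*1193^1 * 2393^( -1) =116922351/2393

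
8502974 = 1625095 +6877879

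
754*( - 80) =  - 60320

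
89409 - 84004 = 5405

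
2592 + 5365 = 7957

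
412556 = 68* 6067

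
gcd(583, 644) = 1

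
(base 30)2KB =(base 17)85e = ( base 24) 44b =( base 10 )2411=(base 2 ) 100101101011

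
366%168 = 30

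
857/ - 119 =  - 857/119 = - 7.20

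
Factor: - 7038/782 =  - 9 = -3^2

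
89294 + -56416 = 32878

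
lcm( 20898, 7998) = 647838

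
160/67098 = 80/33549 =0.00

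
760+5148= 5908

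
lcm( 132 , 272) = 8976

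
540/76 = 135/19 = 7.11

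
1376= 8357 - 6981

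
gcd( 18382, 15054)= 26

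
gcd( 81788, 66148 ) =92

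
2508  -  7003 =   -  4495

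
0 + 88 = 88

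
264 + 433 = 697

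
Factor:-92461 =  -92461^1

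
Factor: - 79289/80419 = - 7^1*47^1 * 137^ ( - 1 ) * 241^1*587^(-1 )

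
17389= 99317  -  81928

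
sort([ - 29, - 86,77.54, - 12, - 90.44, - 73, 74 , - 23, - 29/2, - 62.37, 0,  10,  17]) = [-90.44, - 86, - 73, - 62.37, - 29, - 23, - 29/2, - 12 , 0 , 10 , 17, 74,77.54 ]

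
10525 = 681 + 9844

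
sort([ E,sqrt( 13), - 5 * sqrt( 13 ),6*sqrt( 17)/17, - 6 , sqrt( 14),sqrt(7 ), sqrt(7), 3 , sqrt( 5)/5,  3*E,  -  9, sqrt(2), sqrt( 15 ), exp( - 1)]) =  [ - 5*sqrt(13), - 9 ,  -  6,  exp( - 1 ),sqrt( 5) /5,sqrt(2), 6*sqrt( 17)/17, sqrt( 7 ) , sqrt( 7 ),  E,  3,sqrt( 13),sqrt( 14),sqrt(15 ), 3*E]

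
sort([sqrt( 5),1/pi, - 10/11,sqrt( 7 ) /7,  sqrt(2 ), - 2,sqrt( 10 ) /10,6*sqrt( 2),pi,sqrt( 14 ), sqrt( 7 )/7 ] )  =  [-2,-10/11, sqrt( 10)/10,1/pi,sqrt( 7)/7, sqrt( 7)/7,sqrt( 2), sqrt(5 ),pi,sqrt( 14 ), 6*sqrt( 2) ] 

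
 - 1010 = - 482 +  - 528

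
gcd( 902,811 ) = 1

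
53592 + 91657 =145249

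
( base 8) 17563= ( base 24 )DNB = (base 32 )7rj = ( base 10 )8051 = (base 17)1aea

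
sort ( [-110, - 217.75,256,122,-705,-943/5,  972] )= [-705, - 217.75, - 943/5, -110, 122, 256, 972] 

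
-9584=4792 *( - 2 )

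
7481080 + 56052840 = 63533920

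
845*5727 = 4839315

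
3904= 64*61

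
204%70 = 64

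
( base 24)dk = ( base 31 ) AM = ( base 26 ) ck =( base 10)332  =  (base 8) 514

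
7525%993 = 574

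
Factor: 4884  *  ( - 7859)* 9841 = -2^2*3^1*11^1*13^1*29^1*37^1*271^1*757^1 = - 377730606396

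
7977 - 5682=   2295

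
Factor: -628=  -  2^2*157^1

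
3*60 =180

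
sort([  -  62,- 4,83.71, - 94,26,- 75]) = [ - 94,- 75, - 62, - 4, 26,83.71]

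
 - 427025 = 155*(-2755 ) 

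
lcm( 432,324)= 1296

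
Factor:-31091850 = -2^1*3^6*5^2*853^1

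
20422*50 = 1021100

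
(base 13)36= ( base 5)140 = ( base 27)1I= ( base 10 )45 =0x2d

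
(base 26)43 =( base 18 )5H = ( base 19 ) 5C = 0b1101011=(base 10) 107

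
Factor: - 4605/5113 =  - 3^1*5^1*307^1*5113^(-1 ) 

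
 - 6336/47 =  - 6336/47 = - 134.81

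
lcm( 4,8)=8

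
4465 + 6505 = 10970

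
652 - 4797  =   - 4145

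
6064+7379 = 13443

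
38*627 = 23826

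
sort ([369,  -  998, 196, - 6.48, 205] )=[ - 998, - 6.48,  196, 205, 369 ] 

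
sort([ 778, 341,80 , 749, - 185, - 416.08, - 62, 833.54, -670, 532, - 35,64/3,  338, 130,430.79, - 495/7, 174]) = [ - 670, - 416.08, - 185, - 495/7,-62, - 35, 64/3, 80,130,174, 338 , 341, 430.79,  532,749, 778,  833.54]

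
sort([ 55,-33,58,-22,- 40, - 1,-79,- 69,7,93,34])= [ - 79, - 69,- 40,-33, - 22, - 1,7, 34, 55, 58,93]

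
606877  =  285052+321825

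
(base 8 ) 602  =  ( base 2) 110000010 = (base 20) J6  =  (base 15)1ab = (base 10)386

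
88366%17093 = 2901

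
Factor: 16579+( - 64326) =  - 47747 =- 7^1*19^1*359^1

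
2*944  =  1888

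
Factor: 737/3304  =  2^( - 3 )*  7^(-1)*11^1*59^( - 1)*67^1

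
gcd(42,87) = 3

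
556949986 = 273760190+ 283189796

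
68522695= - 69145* ( - 991) 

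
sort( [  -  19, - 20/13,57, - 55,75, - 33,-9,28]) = [  -  55,- 33,  -  19, - 9, - 20/13, 28 , 57, 75 ]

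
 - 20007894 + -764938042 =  - 784945936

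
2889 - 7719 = -4830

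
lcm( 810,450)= 4050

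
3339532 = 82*40726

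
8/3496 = 1/437= 0.00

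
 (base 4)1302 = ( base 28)42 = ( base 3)11020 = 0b1110010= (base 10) 114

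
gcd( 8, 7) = 1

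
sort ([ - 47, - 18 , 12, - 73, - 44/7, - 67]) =[ - 73,-67, - 47, - 18, - 44/7 , 12]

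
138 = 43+95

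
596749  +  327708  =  924457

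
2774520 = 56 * 49545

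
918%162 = 108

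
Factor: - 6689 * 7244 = -48455116 = - 2^2*1811^1*6689^1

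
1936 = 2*968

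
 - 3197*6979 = -22311863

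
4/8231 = 4/8231 = 0.00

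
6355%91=76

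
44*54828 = 2412432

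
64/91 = 64/91 = 0.70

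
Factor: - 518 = -2^1 * 7^1* 37^1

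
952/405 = 2 + 142/405 = 2.35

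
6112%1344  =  736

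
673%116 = 93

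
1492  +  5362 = 6854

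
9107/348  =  26 + 59/348 = 26.17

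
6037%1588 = 1273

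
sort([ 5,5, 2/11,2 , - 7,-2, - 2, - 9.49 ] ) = [-9.49, - 7,- 2, - 2,  2/11 , 2 , 5,5 ] 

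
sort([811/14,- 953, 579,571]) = [ - 953, 811/14,571 , 579]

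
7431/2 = 7431/2 = 3715.50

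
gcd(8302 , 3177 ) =1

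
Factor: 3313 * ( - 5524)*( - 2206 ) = 40372032472=2^3*1103^1*1381^1*3313^1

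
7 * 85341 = 597387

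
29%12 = 5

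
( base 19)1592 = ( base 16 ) 2285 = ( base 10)8837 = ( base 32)8k5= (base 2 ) 10001010000101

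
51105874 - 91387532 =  - 40281658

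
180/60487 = 180/60487 = 0.00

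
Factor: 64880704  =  2^6*7^2*17^1 *1217^1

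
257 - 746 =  - 489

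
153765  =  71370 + 82395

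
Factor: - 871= - 13^1*67^1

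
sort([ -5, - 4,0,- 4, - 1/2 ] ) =[ - 5 , - 4, - 4, - 1/2, 0]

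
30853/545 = 56 + 333/545 = 56.61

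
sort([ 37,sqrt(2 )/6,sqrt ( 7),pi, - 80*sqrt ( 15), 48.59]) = [ - 80* sqrt( 15), sqrt(2 )/6,sqrt (7 ),pi,37 , 48.59]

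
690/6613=690/6613=0.10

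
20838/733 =20838/733 = 28.43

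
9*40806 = 367254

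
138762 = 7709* 18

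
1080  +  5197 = 6277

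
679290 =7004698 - 6325408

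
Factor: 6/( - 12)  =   - 1/2  =  - 2^( - 1) 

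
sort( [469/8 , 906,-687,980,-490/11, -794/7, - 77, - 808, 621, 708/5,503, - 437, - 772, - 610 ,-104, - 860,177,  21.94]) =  [ - 860,  -  808,-772,-687, - 610,-437, - 794/7, - 104, - 77, - 490/11,21.94  ,  469/8,708/5, 177, 503, 621  ,  906  ,  980 ]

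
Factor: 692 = 2^2*173^1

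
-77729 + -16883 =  - 94612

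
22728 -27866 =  - 5138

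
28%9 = 1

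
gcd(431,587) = 1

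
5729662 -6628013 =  -898351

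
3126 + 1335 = 4461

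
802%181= 78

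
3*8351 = 25053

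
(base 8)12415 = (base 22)b2l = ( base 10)5389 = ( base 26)7P7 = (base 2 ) 1010100001101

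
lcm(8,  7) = 56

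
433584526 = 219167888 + 214416638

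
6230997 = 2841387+3389610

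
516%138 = 102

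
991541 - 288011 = 703530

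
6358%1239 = 163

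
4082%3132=950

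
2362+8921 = 11283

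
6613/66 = 100 + 13/66   =  100.20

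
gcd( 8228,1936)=484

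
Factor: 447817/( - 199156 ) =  - 2^ ( - 2)*49789^( - 1 ) *447817^1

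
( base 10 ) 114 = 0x72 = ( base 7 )222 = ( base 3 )11020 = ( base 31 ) 3L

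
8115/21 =386 + 3/7 = 386.43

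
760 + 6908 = 7668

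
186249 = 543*343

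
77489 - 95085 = - 17596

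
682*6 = 4092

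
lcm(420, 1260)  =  1260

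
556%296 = 260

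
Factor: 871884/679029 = 972/757 = 2^2*3^5*757^(- 1)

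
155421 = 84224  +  71197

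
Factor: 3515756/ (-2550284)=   -878939/637571 = -11^ ( - 1 ) * 149^( - 1 )*389^( - 1)* 878939^1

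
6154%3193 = 2961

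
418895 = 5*83779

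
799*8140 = 6503860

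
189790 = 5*37958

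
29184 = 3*9728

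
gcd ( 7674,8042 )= 2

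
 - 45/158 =-1 + 113/158=- 0.28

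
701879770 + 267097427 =968977197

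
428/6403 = 428/6403 = 0.07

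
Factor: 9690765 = 3^1 *5^1 * 7^1*17^1*61^1*89^1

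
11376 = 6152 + 5224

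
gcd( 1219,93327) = 1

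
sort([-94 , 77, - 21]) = [  -  94,  -  21,77]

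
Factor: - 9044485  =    -  5^1*  761^1 * 2377^1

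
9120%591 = 255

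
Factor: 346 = 2^1*173^1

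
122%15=2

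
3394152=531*6392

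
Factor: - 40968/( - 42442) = 20484/21221 = 2^2* 3^2*569^1*21221^( - 1)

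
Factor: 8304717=3^1 *67^1*  79^1*523^1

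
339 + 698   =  1037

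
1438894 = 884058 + 554836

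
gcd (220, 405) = 5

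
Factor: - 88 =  - 2^3*11^1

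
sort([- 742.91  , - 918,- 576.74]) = [ - 918,-742.91, - 576.74]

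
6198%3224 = 2974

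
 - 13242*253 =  - 3350226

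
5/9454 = 5/9454  =  0.00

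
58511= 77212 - 18701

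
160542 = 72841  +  87701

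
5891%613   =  374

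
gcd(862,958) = 2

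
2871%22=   11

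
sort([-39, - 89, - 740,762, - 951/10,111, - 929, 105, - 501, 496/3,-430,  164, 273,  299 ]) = [ - 929, - 740 , - 501, - 430, - 951/10, -89, - 39,105,111, 164, 496/3, 273, 299, 762]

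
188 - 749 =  - 561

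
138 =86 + 52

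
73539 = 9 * 8171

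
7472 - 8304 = -832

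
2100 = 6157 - 4057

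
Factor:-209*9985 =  - 5^1* 11^1*19^1*1997^1 = - 2086865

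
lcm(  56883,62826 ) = 4209342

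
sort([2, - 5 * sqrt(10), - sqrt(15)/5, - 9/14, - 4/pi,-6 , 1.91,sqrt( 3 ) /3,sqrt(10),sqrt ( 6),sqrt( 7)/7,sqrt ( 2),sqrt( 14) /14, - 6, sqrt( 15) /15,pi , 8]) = [ - 5*sqrt(10), -6, - 6, - 4/pi,-sqrt(15 ) /5, - 9/14,sqrt( 15)/15,sqrt(14)/14,sqrt(7)/7, sqrt( 3)/3,sqrt( 2),  1.91,2,sqrt( 6),pi,sqrt(10),8]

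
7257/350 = 7257/350 = 20.73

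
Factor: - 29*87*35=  - 3^1*5^1*7^1*29^2 = - 88305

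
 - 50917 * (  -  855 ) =43534035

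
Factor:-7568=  - 2^4*11^1*43^1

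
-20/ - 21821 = 20/21821= 0.00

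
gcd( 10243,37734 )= 1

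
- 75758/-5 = 15151 +3/5= 15151.60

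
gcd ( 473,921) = 1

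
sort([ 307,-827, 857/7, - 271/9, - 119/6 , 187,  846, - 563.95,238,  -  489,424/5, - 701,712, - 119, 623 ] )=[ - 827, - 701, - 563.95, - 489,-119, - 271/9,  -  119/6, 424/5, 857/7, 187,238,307, 623,712,  846] 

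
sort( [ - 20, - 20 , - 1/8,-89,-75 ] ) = [-89, - 75, - 20,  -  20, - 1/8] 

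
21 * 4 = 84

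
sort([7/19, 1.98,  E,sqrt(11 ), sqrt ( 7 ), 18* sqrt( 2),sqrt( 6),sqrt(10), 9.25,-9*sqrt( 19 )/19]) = [  -  9*sqrt( 19)/19, 7/19, 1.98,sqrt( 6),sqrt( 7 ), E, sqrt( 10 ), sqrt( 11), 9.25,18*sqrt(2)]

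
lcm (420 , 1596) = 7980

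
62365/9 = 62365/9 = 6929.44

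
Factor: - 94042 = -2^1*13^1*3617^1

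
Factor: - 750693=-3^1*37^1*6763^1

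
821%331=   159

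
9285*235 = 2181975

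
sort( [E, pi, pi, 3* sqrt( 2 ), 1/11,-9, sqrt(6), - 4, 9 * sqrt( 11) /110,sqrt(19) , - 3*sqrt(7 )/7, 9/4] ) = [ - 9, - 4,-3*sqrt( 7 )/7, 1/11, 9*sqrt(11) /110, 9/4, sqrt(6), E,  pi, pi,3 * sqrt( 2),sqrt(19)]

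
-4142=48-4190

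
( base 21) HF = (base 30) CC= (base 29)CO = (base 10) 372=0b101110100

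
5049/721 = 7+2/721 = 7.00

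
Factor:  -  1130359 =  - 1130359^1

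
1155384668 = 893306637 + 262078031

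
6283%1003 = 265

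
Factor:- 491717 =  - 23^1 * 21379^1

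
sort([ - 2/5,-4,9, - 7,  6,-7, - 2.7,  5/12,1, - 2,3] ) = [-7, - 7, - 4, - 2.7, - 2, - 2/5,5/12,1,3,6,9] 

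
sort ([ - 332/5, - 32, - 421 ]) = [ - 421,  -  332/5,-32 ]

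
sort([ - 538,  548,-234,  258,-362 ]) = [  -  538, - 362,-234 , 258,548]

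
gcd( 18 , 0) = 18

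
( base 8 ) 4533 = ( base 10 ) 2395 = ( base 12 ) 1477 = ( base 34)22f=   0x95b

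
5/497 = 5/497  =  0.01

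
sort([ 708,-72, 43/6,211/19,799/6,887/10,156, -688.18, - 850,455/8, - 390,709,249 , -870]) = [  -  870, - 850, - 688.18 ,-390, - 72,43/6,211/19, 455/8,887/10,799/6  ,  156,249,708,709 ] 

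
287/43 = 6+29/43 =6.67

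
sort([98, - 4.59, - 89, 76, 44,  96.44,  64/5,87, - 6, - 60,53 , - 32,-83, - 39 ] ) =[ - 89, - 83  , - 60, - 39, - 32, - 6,  -  4.59,64/5, 44,53,76,87,96.44, 98]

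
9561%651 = 447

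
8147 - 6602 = 1545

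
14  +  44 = 58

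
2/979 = 2/979 = 0.00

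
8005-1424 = 6581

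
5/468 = 5/468 = 0.01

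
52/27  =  1 + 25/27 = 1.93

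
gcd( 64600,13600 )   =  3400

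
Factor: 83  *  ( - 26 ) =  - 2^1 * 13^1*83^1 = - 2158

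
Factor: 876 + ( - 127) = 7^1*107^1 = 749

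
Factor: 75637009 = 7^1 * 127^1*85081^1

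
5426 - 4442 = 984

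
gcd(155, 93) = 31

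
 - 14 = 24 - 38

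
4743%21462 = 4743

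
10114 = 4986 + 5128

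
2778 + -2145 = 633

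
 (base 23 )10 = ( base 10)23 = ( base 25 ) N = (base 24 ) N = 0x17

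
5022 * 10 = 50220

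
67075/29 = 2312 + 27/29 = 2312.93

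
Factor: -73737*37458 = -2^1 *3^5*2081^1*2731^1 = - 2762040546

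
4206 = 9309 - 5103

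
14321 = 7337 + 6984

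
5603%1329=287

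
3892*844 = 3284848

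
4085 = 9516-5431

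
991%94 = 51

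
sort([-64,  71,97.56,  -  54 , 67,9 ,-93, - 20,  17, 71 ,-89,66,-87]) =[ - 93, - 89, - 87,-64 ,- 54,- 20,9 , 17, 66,67,71,  71, 97.56]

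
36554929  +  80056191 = 116611120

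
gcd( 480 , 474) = 6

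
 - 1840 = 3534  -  5374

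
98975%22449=9179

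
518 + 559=1077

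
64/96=2/3 = 0.67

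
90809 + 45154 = 135963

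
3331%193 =50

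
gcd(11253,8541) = 3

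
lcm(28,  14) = 28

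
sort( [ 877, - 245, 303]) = [ - 245,303,877 ]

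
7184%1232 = 1024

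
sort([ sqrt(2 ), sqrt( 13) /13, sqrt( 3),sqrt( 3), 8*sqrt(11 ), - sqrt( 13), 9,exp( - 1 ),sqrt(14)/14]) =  [ - sqrt( 13),sqrt( 14 )/14, sqrt (13)/13, exp ( - 1), sqrt(2),sqrt(3 ), sqrt(3) , 9,8*sqrt ( 11) ] 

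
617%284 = 49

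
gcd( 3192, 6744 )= 24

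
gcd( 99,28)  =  1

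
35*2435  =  85225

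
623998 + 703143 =1327141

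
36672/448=81 + 6/7 = 81.86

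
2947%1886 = 1061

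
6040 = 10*604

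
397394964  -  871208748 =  - 473813784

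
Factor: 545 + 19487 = 2^6 *313^1 = 20032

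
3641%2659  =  982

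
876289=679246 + 197043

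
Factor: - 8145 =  - 3^2*5^1*181^1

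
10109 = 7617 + 2492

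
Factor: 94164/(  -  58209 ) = - 31388/19403=- 2^2*7^1*19^1 * 59^1*19403^(  -  1 ) 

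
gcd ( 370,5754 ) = 2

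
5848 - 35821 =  - 29973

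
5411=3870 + 1541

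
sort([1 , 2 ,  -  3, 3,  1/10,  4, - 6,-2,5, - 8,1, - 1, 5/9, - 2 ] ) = [ - 8, - 6, - 3, - 2,  -  2, - 1,1/10 , 5/9,  1,  1, 2,  3,4, 5]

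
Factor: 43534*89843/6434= 13^1*3217^(-1 )*6911^1*21767^1  =  1955612581/3217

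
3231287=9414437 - 6183150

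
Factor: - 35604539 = -89^1*400051^1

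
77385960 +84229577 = 161615537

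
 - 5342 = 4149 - 9491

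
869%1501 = 869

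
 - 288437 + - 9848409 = -10136846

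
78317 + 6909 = 85226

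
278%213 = 65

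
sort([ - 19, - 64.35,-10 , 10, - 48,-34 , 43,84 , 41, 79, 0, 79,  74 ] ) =[ - 64.35, - 48, - 34,-19, - 10, 0, 10, 41,  43, 74,79,79, 84 ] 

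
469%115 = 9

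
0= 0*438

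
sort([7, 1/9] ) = [1/9,7] 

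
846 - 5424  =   -4578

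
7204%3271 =662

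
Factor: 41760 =2^5*3^2*5^1* 29^1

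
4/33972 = 1/8493=0.00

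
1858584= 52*35742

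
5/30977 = 5/30977 =0.00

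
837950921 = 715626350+122324571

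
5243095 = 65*80663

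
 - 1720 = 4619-6339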